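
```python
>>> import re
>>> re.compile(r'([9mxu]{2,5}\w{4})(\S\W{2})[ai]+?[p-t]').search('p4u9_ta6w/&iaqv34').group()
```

'u9_ta6w/&iaq'

Pattern: 2 to 5 of one of [9mxu], then exactly 4 of a word character (captured); then a non-whitespace character, then exactly 2 of a non-word character (captured); then one or more of one of [ai] (lazy), then a character in [p-t].
Unlike `match`, `search` isn't anchored — it looks for the pattern anywhere in the string.
The match spans [2:14] → 'u9_ta6w/&iaq'.
Captured: group 1 = 'u9_ta6', group 2 = 'w/&'.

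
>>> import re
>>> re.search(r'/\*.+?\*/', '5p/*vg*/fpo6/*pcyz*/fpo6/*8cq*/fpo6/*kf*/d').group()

The `?` after the quantifier makes it lazy — it takes as little as possible before letting the rest of the pattern try.
The match spans [2:8] → '/*vg*/'.

'/*vg*/'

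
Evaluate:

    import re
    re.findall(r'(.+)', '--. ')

['--. ']

The pattern matches one or more of any character (captured).
Matches: at [0:4] match '--. ', group 1 = '--. '.
One capturing group, so `findall` returns just the captured substring from the one match — 1 in all.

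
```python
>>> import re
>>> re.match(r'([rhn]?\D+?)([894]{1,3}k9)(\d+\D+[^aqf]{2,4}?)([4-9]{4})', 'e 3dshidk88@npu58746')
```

Pattern: optionally one of [rhn], then one or more of a non-digit (lazy) (captured); then 1 to 3 of one of [894], then the literal 'k9' (captured); then one or more of a digit, then one or more of a non-digit, then 2 to 4 of any character except [aqf] (lazy) (captured); then exactly 4 of a character in [4-9] (captured).
With `match`, the pattern is implicitly anchored at the beginning.
Here the pattern fails at index 0, so the call returns None.

None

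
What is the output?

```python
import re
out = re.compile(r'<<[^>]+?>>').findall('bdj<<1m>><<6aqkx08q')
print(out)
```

Walking the string: at [3:9] → '<<1m>>'.
No capturing groups, so `findall` returns the 1 full match string.

['<<1m>>']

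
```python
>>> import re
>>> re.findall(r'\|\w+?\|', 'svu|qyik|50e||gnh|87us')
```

['|qyik|', '|gnh|']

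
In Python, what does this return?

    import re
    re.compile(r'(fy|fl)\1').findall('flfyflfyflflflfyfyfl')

['fl', 'fy']

`\1` has to match the exact text group 1 already captured.
`findall` collects group 1 from each match (2 total).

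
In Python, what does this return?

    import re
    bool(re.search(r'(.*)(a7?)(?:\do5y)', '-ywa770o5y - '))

False

This matches zero or more of any character (captured); then a literal 'a', then optionally the literal '7' (captured); then a digit, then the literal 'o5y' (non-capturing group).
`re.search` scans for the first position where the pattern succeeds.
Here no position works, so the call returns None, and `bool(None)` is False.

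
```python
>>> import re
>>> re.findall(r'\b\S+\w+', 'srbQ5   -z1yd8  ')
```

The pattern matches a word boundary (`\b`, zero-width); then one or more of a non-whitespace character; then one or more of a word character.
Scanning left to right: at [0:5] → 'srbQ5'; at [9:14] → 'z1yd8'.
With no groups in the pattern, `findall` gives back each whole match — 2 here.

['srbQ5', 'z1yd8']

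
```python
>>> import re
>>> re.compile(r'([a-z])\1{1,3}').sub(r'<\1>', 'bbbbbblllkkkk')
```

'<b><b><l><k>'

A backreference is literal: `\1` must see the identical characters the first group matched.
Matches: at [0:4] → 'bbbb'; at [4:6] → 'bb'; at [6:9] → 'lll'; at [9:13] → 'kkkk'.
`\1` in the replacement pulls in group 1's text for each match.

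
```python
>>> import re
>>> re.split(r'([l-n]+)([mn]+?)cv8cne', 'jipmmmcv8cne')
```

['jip', 'mm', 'm', '']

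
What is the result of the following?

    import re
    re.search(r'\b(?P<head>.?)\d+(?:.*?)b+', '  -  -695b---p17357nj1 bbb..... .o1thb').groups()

Pattern: a word boundary (`\b`, zero-width); then optionally any character (captured as 'head'); then one or more of a digit; then zero or more of any character (lazy) (non-capturing group); then one or more of a literal 'b'.
`re.search` tries every starting position until one works.
The match spans [6:10] → '695b'.
Captured: group 1 = '6'.

('6',)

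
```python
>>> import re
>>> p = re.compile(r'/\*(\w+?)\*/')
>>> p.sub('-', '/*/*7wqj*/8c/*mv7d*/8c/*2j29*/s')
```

Every occurrence is swapped for '-'.

'/*-8c-8c-s'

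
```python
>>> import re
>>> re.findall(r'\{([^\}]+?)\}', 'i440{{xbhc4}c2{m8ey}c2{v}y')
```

One capturing group, so `findall` returns just the captured substring from each match — 3 in all.

['{xbhc4', 'm8ey', 'v']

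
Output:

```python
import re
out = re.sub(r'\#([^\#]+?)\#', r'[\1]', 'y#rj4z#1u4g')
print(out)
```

y[rj4z]1u4g

Matches: at [1:7] → '#rj4z#'.
Each match is replaced using the text its own group 1 captured.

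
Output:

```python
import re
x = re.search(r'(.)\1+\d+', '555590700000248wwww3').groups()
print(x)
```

('5',)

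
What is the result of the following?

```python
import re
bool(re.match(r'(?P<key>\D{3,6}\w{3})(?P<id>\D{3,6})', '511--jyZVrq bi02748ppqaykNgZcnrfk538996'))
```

The pattern matches 3 to 6 of a non-digit, then exactly 3 of a word character (captured as 'key'); then 3 to 6 of a non-digit (captured as 'id').
`re.match` won't scan ahead — the pattern has to work from the very first character.
Here the string doesn't start with a match, so the call returns None, and `bool(None)` is False.

False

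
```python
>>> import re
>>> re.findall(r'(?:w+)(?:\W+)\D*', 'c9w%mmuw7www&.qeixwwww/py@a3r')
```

['w%mmuw', 'www&.qeixwwww/py@a']

No capturing groups, so `findall` returns the 2 full match strings.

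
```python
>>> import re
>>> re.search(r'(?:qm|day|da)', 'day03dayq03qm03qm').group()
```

'day'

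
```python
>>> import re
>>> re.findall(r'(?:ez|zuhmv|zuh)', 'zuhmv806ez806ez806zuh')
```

Alternation isn't longest-match — the leftmost alternative that fits at this position is chosen.
Since nothing is captured, `findall` lists the 4 matched substrings directly.

['zuhmv', 'ez', 'ez', 'zuh']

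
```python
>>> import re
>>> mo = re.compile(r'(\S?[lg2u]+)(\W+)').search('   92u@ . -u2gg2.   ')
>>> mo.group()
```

'92u@ . -'

Pattern: optionally a non-whitespace character, then one or more of one of [lg2u] (captured); then one or more of a non-word character (captured).
The match spans [3:11] → '92u@ . -'.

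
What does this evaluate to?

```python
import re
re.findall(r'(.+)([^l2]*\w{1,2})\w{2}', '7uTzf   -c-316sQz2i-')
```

The pattern matches one or more of any character (captured); then zero or more of any character except [l2], then 1 to 2 of a word character (captured); then exactly 2 of a word character.
Walking the string: at [0:19] match '7uTzf   -c-316sQz2i', groups = ('7uTzf   -c-316sQ', 'z').
2 groups means the one result is a tuple of 2 captured strings — 1 here.

[('7uTzf   -c-316sQ', 'z')]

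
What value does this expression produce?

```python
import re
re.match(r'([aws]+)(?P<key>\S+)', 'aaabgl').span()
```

(0, 6)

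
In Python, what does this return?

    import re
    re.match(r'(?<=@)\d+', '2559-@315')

The positive lookaround only admits positions where the adjacent text matches; those characters stay outside the span.
`re.match` only tries the pattern at the start of the string.
Here the pattern fails at index 0, so the call returns None.

None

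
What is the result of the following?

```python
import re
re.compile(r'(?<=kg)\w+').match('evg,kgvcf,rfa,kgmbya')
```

None

The `(?=…)`/`(?<=…)` assertion just peeks at neighbouring text; it doesn't advance the match position.
With `match`, the pattern is implicitly anchored at the beginning.
Here the string doesn't start with a match, so the call returns None.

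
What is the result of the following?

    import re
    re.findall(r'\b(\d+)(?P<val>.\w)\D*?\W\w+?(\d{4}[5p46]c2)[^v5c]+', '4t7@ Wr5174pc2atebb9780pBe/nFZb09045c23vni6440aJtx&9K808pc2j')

With 3 capturing groups, `findall` returns a 3-tuple per match.

[('4', 't7', '5174pc2')]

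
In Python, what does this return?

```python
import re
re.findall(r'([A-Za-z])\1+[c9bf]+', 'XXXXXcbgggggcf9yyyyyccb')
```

['X', 'g', 'y']

After group 1 captures some text, `\1` only succeeds where that same text appears again.
Matches: at [0:7] match 'XXXXXcb', group 1 = 'X'; at [7:15] match 'gggggcf9', group 1 = 'g'; at [15:23] match 'yyyyyccb', group 1 = 'y'.
With a single group, `findall` returns only what that group captured — 3 items.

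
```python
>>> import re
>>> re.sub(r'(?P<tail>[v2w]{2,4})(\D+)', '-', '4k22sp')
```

'4k-'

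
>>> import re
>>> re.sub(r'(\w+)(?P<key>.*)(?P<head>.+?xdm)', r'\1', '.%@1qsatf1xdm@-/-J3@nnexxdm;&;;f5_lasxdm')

This matches one or more of a word character (captured); then zero or more of any character (captured as 'key'); then one or more of any character (lazy), then the literal 'xdm' (captured as 'head').
Matches: at [3:40] → '1qsatf1xdm@-/-J3@nnexxdm;&;;f5_lasxdm'.
Each match is replaced using the text its own group 1 captured.

'.%@1qsatf1xdm'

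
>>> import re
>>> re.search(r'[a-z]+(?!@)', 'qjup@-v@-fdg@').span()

The negative lookahead/lookbehind blocks any match where the forbidden context is present.
`re.search` scans for the first position where the pattern succeeds.
The match spans [0:3] → 'qju'.

(0, 3)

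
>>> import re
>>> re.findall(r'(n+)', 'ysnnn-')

['nnn']

This matches one or more of a literal 'n' (captured).
Scanning left to right: at [2:5] match 'nnn', group 1 = 'nnn'.
With a single group, `findall` returns only what that group captured — 1 item.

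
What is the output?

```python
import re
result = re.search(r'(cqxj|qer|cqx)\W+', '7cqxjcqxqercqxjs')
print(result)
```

Here the pattern never matches, so the call returns None.

None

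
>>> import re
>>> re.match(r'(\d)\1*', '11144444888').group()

`\1` is not a pattern — it's the concrete string captured by group 1, re-applied verbatim.
`match` is anchored at position 0; if the pattern doesn't fit there, it returns None.
The match spans [0:3] → '111'.
Captured: group 1 = '1'.

'111'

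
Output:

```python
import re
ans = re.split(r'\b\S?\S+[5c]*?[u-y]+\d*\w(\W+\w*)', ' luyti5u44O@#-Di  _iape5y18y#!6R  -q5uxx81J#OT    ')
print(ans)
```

[' ', '@#-Di', '  ', '#!6R', '  -', '#OT', '    ']

The group in the pattern means `split` returns the separators' captures alongside the pieces.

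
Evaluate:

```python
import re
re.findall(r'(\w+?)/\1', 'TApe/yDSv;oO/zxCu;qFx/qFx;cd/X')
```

The backreference `\1` re-matches whatever the first group consumed, character for character.
Matches: at [18:25] match 'qFx/qFx', group 1 = 'qFx'.
With a single group, `findall` returns only what that group captured — 1 item.

['qFx']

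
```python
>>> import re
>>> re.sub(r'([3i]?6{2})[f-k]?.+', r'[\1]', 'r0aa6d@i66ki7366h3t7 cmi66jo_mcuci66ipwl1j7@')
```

'r0aa6d@[i66]'

`\1` in the replacement pulls in group 1's text for each match.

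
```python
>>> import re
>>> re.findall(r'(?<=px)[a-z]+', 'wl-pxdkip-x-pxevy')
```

['dkip', 'evy']

Because the assertion is zero-width, the text it checks is not consumed and won't appear in the result.
Scanning left to right: at [5:9] → 'dkip'; at [14:17] → 'evy'.
No capturing groups, so `findall` returns the 2 full match strings.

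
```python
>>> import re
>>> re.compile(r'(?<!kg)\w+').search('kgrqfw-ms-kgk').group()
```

'kgrqfw'

A negative assertion filters positions out without eating any characters.
The match spans [0:6] → 'kgrqfw'.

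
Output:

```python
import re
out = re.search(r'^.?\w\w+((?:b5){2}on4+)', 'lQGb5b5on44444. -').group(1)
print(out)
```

Pattern: anchored at the start of the string; then optionally any character, then a word character, then one or more of a word character; then the literal 'b5' repeated 2 times, then the literal 'on', then one or more of a literal '4' (captured).
`re.search` tries every starting position until one works.
The match spans [0:14] → 'lQGb5b5on44444'.
Captured: group 1 = 'b5b5on44444'.

b5b5on44444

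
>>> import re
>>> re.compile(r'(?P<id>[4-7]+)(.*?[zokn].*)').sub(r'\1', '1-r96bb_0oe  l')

'1-r96'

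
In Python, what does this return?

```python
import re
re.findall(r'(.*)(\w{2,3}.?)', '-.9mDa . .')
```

The pattern matches zero or more of any character (captured); then 2 to 3 of a word character, then optionally any character (captured).
Walking the string: at [0:7] match '-.9mDa ', groups = ('-.9m', 'Da ').
2 groups means the one result is a tuple of 2 captured strings — 1 here.

[('-.9m', 'Da ')]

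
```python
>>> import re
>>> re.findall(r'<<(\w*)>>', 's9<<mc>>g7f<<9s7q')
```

['mc']

Because there's exactly one group, `findall` drops the full match and keeps group 1 from the one hit.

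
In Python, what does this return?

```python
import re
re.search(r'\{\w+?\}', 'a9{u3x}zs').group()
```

The match spans [2:7] → '{u3x}'.

'{u3x}'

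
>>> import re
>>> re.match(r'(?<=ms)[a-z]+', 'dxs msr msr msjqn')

None

`re.match` won't scan ahead — the pattern has to work from the very first character.
Here the string doesn't start with a match, so the call returns None.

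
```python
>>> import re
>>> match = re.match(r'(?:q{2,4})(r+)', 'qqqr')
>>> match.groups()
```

The match spans [0:4] → 'qqqr'.
Captured: group 1 = 'r'.

('r',)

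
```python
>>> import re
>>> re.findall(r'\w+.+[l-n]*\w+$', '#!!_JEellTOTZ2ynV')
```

Since nothing is captured, `findall` lists the 1 matched substring directly.

['_JEellTOTZ2ynV']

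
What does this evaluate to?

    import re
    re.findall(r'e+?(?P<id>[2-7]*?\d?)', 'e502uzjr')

['5']

The pattern matches one or more of a literal 'e' (lazy); then zero or more of a character in [2-7] (lazy), then optionally a digit (captured as 'id').
A non-greedy quantifier consumes as few characters as it can — just enough that the remainder of the pattern still matches from where it stops; whatever follows it matches normally.
Matches: at [0:2] match 'e5', group 1 = '5'.
With a single group, `findall` returns only what that group captured — 1 item.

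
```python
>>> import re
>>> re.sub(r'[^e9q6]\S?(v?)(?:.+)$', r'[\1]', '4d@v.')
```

'[]'

This matches any character except [e9q6], then optionally a non-whitespace character; then optionally a literal 'v' (captured); then one or more of any character (non-capturing group); then anchored at the end.
Matches: at [0:5] → '4d@v.'.
The replacement refers to a captured group, so each match is rewritten using its own captured text.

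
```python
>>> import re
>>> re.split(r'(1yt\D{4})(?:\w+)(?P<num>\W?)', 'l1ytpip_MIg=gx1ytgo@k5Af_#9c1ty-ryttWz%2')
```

['l', '1ytpip_', '=', 'gx', '1ytgo@k', '#', '9c1ty-ryttWz%2']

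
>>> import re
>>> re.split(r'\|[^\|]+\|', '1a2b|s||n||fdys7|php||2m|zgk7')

The string is cut at each match, leaving 5 pieces.

['1a2b', '', '', 'php|', 'zgk7']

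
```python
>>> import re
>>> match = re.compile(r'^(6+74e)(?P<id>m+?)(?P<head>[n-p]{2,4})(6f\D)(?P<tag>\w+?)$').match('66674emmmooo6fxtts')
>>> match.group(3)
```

'ooo'

This matches anchored at the start of the string; then one or more of the literal '6', then the literal '74e' (captured); then one or more of a literal 'm' (lazy) (captured as 'id'); then 2 to 4 of a character in [n-p] (captured as 'head'); then the literal '6f', then a non-digit (captured); then one or more of a word character (lazy) (captured as 'tag'); then anchored at the end.
`match` is anchored at position 0; if the pattern doesn't fit there, it returns None.
The match spans [0:18] → '66674emmmooo6fxtts'.
Captured: group 1 = '66674e', group 2 = 'mmm', group 3 = 'ooo', group 4 = '6fx', group 5 = 'tts'.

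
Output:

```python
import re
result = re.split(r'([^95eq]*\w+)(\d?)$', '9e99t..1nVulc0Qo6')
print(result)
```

['9e99', 't..1nVulc0Qo6', '', '']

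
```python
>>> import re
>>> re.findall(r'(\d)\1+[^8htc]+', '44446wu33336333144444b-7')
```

['4']

A backreference is literal: `\1` must see the identical characters the first group matched.
Matches: at [0:24] match '44446wu33336333144444b-7', group 1 = '4'.
One capturing group, so `findall` returns just the captured substring from the one match — 1 in all.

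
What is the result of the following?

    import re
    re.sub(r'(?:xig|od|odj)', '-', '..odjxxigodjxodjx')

`|` is ordered: at each position the engine commits to the first alternative that works.
Matches: at [2:4] → 'od'; at [6:9] → 'xig'; at [9:11] → 'od'; at [13:15] → 'od'.
Each match is replaced by '-'.

'..-jx--jx-jx'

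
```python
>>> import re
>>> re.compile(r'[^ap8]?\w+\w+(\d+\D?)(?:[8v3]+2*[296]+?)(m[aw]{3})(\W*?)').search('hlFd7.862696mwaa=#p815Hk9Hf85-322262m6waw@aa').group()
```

The pattern matches optionally any character except [ap8], then one or more of a word character; then one or more of a word character; then one or more of a digit, then optionally a non-digit (captured); then one or more of one of [8v3], then zero or more of a literal '2', then one or more of one of [296] (lazy) (non-capturing group); then the literal 'm', then exactly 3 of one of [aw] (captured); then zero or more of a non-word character (lazy) (captured).
A `+?`/`*?`/`{m,n}?` starts at its minimum and grows only as far as needed for what follows to match.
Unlike `match`, `search` isn't anchored — it looks for the pattern anywhere in the string.
The match spans [0:16] → 'hlFd7.862696mwaa'.
Captured: group 1 = '7.', group 2 = 'mwaa', group 3 = ''.

'hlFd7.862696mwaa'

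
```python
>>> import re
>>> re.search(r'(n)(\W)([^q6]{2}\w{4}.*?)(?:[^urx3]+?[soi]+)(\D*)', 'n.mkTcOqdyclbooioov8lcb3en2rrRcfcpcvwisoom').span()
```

(0, 19)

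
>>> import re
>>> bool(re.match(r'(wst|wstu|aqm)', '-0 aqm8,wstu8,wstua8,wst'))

With `match`, the pattern is implicitly anchored at the beginning.
Here the pattern fails at index 0, so the call returns None, and `bool(None)` is False.

False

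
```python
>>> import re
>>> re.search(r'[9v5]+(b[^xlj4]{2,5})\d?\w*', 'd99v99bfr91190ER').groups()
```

The pattern matches one or more of one of [9v5]; then the literal 'b', then 2 to 5 of any character except [xlj4] (captured); then optionally a digit, then zero or more of a word character.
`re.search` scans for the first position where the pattern succeeds.
The match spans [1:16] → '99v99bfr91190ER'.
Captured: group 1 = 'bfr911'.

('bfr911',)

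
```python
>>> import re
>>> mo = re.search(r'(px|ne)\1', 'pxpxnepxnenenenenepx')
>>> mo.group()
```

'pxpx'

A backreference is literal: `\1` must see the identical characters the first group matched.
The match spans [0:4] → 'pxpx'.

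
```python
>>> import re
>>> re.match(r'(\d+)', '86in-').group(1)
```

'86'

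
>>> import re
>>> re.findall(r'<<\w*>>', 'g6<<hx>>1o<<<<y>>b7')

['<<hx>>', '<<y>>']

Walking the string: at [2:8] → '<<hx>>'; at [12:17] → '<<y>>'.
No capturing groups, so `findall` returns the 2 full match strings.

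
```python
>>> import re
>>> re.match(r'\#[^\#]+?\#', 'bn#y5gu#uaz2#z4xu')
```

None

With `match`, the pattern is implicitly anchored at the beginning.
Here the pattern fails at index 0, so the call returns None.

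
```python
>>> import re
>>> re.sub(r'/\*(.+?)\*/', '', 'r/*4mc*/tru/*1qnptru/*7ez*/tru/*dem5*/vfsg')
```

'rtrutruvfsg'

Lazy quantifiers expand one character at a time until the remainder of the pattern can match.
Matches: at [1:8] → '/*4mc*/'; at [11:27] → '/*1qnptru/*7ez*/'; at [30:38] → '/*dem5*/'.
Each match is replaced by ''.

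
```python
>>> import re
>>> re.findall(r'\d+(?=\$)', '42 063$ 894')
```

The lookaround is zero-width — it requires the adjacent text to match without consuming it, so the asserted text isn't part of the match.
Scanning left to right: at [3:6] → '063'.
No capturing groups, so `findall` returns the 1 full match string.

['063']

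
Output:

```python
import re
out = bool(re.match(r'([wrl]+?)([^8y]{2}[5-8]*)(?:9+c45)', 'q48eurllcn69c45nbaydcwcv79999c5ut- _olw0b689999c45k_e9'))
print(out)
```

False

Pattern: one or more of one of [wrl] (lazy) (captured); then exactly 2 of any character except [8y], then zero or more of a character in [5-8] (captured); then one or more of a literal '9', then the literal 'c45' (non-capturing group).
With `match`, the pattern is implicitly anchored at the beginning.
Here the pattern fails at index 0, so the call returns None, and `bool(None)` is False.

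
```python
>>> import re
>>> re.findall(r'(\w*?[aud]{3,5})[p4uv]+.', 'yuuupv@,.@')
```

['yuuu']

`findall` collects group 1 from the one match (1 total).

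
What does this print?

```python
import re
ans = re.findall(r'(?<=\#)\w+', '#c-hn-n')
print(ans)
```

The `(?=…)`/`(?<=…)` assertion just peeks at neighbouring text; it doesn't advance the match position.
Walking the string: at [1:2] → 'c'.
No capturing groups, so `findall` returns the 1 full match string.

['c']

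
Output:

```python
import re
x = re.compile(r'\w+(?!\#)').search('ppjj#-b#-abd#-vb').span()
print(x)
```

(0, 3)

Because the assertion is negative and zero-width, positions next to the forbidden text are skipped.
`search` walks the string left to right and returns the first match it finds.
The match spans [0:3] → 'ppj'.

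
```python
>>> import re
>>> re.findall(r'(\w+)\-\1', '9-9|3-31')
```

The backreference `\1` re-matches whatever the first group consumed, character for character.
Matches: at [0:3] match '9-9', group 1 = '9'; at [4:7] match '3-3', group 1 = '3'.
One capturing group, so `findall` returns just the captured substring from each match — 2 in all.

['9', '3']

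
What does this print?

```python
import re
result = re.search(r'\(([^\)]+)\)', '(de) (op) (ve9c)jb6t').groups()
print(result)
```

The match spans [0:4] → '(de)'.
Captured: group 1 = 'de'.

('de',)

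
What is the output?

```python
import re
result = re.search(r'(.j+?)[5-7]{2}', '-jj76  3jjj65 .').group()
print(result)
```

-jj76

The match spans [0:5] → '-jj76'.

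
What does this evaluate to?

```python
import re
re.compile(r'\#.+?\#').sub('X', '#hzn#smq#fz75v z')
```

Lazy quantifiers expand one character at a time until the remainder of the pattern can match.
Matches: at [0:5] → '#hzn#'.
Each match is replaced by 'X'.

'Xsmq#fz75v z'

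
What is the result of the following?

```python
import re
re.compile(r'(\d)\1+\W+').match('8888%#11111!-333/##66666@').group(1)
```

`\1` is not a pattern — it's the concrete string captured by group 1, re-applied verbatim.
`match` is anchored at position 0; if the pattern doesn't fit there, it returns None.
The match spans [0:6] → '8888%#'.
Captured: group 1 = '8'.

'8'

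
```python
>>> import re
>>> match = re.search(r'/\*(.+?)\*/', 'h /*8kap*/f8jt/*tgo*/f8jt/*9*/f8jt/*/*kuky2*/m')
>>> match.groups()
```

('8kap',)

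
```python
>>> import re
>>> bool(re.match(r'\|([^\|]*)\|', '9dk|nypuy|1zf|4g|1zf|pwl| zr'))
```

False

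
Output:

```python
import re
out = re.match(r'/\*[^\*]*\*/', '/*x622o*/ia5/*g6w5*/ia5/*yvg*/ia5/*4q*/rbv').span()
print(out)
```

`match` is anchored at position 0; if the pattern doesn't fit there, it returns None.
The match spans [0:9] → '/*x622o*/'.

(0, 9)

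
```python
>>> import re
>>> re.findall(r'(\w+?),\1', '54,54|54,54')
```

['54', '54']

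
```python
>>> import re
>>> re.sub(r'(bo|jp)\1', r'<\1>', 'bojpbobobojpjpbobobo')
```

'bojp<bo>bo<jp><bo>bo'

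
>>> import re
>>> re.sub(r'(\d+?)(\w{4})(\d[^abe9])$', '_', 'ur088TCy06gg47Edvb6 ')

'ur088TCy06gg_'

The pattern matches one or more of a digit (lazy) (captured); then exactly 4 of a word character (captured); then a digit, then any character except [abe9] (captured); then anchored at the end.
Matches: at [12:20] → '47Edvb6 '.
Each match is replaced by '_'.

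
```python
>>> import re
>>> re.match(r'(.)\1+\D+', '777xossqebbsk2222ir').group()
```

'777xossqebbsk'

The backreference `\1` re-matches whatever the first group consumed, character for character.
`match` is anchored at position 0; if the pattern doesn't fit there, it returns None.
The match spans [0:13] → '777xossqebbsk'.
Captured: group 1 = '7'.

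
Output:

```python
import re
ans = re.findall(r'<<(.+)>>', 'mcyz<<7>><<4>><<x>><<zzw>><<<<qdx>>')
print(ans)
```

Scanning left to right: at [4:35] match '<<7>><<4>><<x>><<zzw>><<<<qdx>>', group 1 = '7>><<4>><<x>><<zzw>><<<<qdx'.
With a single group, `findall` returns only what that group captured — 1 item.

['7>><<4>><<x>><<zzw>><<<<qdx']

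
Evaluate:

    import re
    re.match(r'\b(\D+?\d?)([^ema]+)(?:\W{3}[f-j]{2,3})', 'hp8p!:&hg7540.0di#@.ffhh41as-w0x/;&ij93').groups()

Pattern: a word boundary (`\b`, zero-width); then one or more of a non-digit (lazy), then optionally a digit (captured); then one or more of any character except [ema] (captured); then exactly 3 of a non-word character, then 2 to 3 of a character in [f-j] (non-capturing group).
Lazy quantifiers expand one character at a time until the remainder of the pattern can match.
`match` is anchored at position 0; if the pattern doesn't fit there, it returns None.
The match spans [0:23] → 'hp8p!:&hg7540.0di#@.ffh'.
Captured: group 1 = 'h', group 2 = 'p8p!:&hg7540.0di'.

('h', 'p8p!:&hg7540.0di')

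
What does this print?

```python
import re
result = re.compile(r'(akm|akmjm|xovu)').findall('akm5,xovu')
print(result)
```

['akm', 'xovu']

Scanning left to right: at [0:3] match 'akm', group 1 = 'akm'; at [5:9] match 'xovu', group 1 = 'xovu'.
One capturing group, so `findall` returns just the captured substring from each match — 2 in all.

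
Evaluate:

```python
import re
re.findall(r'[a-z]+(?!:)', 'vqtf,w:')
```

['vqtf']

A negative assertion filters positions out without eating any characters.
Matches: at [0:4] → 'vqtf'.
With no groups in the pattern, `findall` gives back each whole match — 1 here.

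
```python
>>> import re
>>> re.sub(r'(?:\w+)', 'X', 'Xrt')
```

The pattern matches one or more of a word character (non-capturing group).
`sub` substitutes 'X' at each match site.

'X'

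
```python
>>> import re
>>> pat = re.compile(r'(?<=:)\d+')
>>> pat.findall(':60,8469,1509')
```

The `(?=…)`/`(?<=…)` assertion just peeks at neighbouring text; it doesn't advance the match position.
No capturing groups, so `findall` returns the 1 full match string.

['60']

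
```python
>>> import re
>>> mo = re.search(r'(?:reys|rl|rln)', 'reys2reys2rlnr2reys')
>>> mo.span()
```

`re.search` tries every starting position until one works.
The match spans [0:4] → 'reys'.

(0, 4)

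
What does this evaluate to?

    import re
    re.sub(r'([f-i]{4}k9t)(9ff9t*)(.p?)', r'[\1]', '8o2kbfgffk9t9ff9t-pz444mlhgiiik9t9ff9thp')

'8o2kb[fgffk9t]z444mlh[giiik9t]'

Each match is replaced using the text its own group 1 captured.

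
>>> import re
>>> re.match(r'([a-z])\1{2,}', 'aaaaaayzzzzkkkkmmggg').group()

`match` is anchored at position 0; if the pattern doesn't fit there, it returns None.
The match spans [0:6] → 'aaaaaa'.

'aaaaaa'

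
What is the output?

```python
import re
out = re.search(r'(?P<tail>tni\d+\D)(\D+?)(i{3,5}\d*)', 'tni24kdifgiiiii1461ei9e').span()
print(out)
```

Pattern: the literal 'tni', then one or more of a digit, then a non-digit (captured as 'tail'); then one or more of a non-digit (lazy) (captured); then 3 to 5 of the literal 'i', then zero or more of a digit (captured).
`re.search` tries every starting position until one works.
The match spans [0:19] → 'tni24kdifgiiiii1461'.
Captured: group 1 = 'tni24k', group 2 = 'difg', group 3 = 'iiiii1461'.

(0, 19)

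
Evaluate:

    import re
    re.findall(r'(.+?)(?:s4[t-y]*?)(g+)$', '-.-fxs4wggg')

[('-.-fx', 'ggg')]

The pattern matches one or more of any character (lazy) (captured); then the literal 's4', then zero or more of a character in [t-y] (lazy) (non-capturing group); then one or more of a literal 'g' (captured); then anchored at the end.
`findall` packs the 2 group values into a tuple for every match.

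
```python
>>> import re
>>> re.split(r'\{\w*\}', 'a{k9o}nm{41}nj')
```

['a', 'nm', 'nj']

Matches to split on: at [1:6] → '{k9o}'; at [8:12] → '{41}'.
Each match becomes a cut point; 3 segments remain.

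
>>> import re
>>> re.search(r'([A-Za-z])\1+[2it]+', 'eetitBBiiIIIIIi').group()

'eetit'

After group 1 captures some text, `\1` only succeeds where that same text appears again.
The match spans [0:5] → 'eetit'.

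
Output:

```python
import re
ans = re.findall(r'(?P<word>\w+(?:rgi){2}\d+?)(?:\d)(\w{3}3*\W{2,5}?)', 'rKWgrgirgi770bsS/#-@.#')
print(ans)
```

Pattern: one or more of a word character, then the literal 'rgi' repeated 2 times, then one or more of a digit (lazy) (captured as 'word'); then a digit (non-capturing group); then exactly 3 of a word character, then zero or more of the literal '3', then 2 to 5 of a non-word character (lazy) (captured).
Because the quantifier is non-greedy, it stops expanding at the earliest point where the rest of the pattern can succeed.
Matches: at [0:18] match 'rKWgrgirgi770bsS/#', groups = ('rKWgrgirgi77', 'bsS/#').
Multiple groups make `findall` return tuples — one 2-tuple for the one match.

[('rKWgrgirgi77', 'bsS/#')]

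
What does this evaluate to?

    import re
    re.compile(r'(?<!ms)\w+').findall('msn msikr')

The negative lookaround is zero-width — it rules out positions where the adjacent text would match, without consuming anything.
No capturing groups, so `findall` returns the 2 full match strings.

['msn', 'msikr']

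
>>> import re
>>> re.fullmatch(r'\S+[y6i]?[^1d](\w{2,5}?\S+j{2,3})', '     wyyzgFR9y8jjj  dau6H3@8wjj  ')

None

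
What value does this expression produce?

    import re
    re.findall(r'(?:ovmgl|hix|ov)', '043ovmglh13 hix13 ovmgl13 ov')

['ovmgl', 'hix', 'ovmgl', 'ov']

The regex engine tests alternatives in the order written; an earlier branch that matches wins even if a later one would match more.
With no groups in the pattern, `findall` gives back each whole match — 4 here.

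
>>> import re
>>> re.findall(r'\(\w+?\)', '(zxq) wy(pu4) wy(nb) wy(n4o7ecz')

Matches: at [0:5] → '(zxq)'; at [8:13] → '(pu4)'; at [16:20] → '(nb)'.
Since nothing is captured, `findall` lists the 3 matched substrings directly.

['(zxq)', '(pu4)', '(nb)']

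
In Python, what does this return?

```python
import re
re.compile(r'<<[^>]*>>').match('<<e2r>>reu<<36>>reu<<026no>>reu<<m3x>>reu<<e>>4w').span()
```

`re.match` won't scan ahead — the pattern has to work from the very first character.
The match spans [0:7] → '<<e2r>>'.

(0, 7)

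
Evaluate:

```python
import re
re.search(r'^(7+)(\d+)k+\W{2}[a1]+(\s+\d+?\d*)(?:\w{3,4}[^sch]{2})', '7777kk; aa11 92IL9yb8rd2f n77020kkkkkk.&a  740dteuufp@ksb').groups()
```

('777', '7', ' 92')

The match spans [0:21] → '7777kk; aa11 92IL9yb8'.
Captured: group 1 = '777', group 2 = '7', group 3 = ' 92'.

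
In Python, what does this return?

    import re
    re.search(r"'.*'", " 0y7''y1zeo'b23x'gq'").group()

`search` walks the string left to right and returns the first match it finds.
The match spans [4:20] → "''y1zeo'b23x'gq'".

"''y1zeo'b23x'gq'"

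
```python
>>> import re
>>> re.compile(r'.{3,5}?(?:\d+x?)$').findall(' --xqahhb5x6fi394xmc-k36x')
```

This matches 3 to 5 of any character (lazy); then one or more of a digit, then optionally the literal 'x' (non-capturing group); then anchored at the end.
Walking the string: at [17:25] → 'xmc-k36x'.
`findall` yields the raw match text (1 of them) because the pattern has no groups.

['xmc-k36x']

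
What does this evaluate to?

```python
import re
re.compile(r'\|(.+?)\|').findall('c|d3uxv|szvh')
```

['d3uxv']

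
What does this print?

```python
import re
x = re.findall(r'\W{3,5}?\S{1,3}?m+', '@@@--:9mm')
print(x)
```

['@@@--:9mm']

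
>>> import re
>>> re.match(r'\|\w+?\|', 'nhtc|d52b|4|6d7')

`match` is anchored at position 0; if the pattern doesn't fit there, it returns None.
Here position 0 doesn't satisfy it, so the call returns None.

None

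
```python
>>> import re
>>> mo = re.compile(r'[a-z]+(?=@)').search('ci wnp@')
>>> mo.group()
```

'wnp'

Lookahead/lookbehind check context without consuming it, so the matched span excludes the asserted characters.
`re.search` tries every starting position until one works.
The match spans [3:6] → 'wnp'.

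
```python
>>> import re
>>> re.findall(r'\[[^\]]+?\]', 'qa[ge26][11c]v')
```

['[ge26]', '[11c]']

Matches: at [2:8] → '[ge26]'; at [8:13] → '[11c]'.
`findall` yields the raw match text (2 of them) because the pattern has no groups.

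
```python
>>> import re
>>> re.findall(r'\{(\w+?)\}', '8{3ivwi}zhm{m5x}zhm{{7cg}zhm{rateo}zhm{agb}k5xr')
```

Scanning left to right: at [1:8] match '{3ivwi}', group 1 = '3ivwi'; at [11:16] match '{m5x}', group 1 = 'm5x'; at [20:25] match '{7cg}', group 1 = '7cg'; at [28:35] match '{rateo}', group 1 = 'rateo'; at [38:43] match '{agb}', group 1 = 'agb'.
One capturing group, so `findall` returns just the captured substring from each match — 5 in all.

['3ivwi', 'm5x', '7cg', 'rateo', 'agb']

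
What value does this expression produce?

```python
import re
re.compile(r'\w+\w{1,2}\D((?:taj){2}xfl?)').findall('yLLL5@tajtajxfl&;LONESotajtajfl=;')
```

['tajtajxfl']

The pattern matches one or more of a word character, then 1 to 2 of a word character, then a non-digit; then the literal 'taj' repeated 2 times, then the literal 'xf', then optionally the literal 'l' (captured).
Matches: at [0:15] match 'yLLL5@tajtajxfl', group 1 = 'tajtajxfl'.
Because there's exactly one group, `findall` drops the full match and keeps group 1 from the one hit.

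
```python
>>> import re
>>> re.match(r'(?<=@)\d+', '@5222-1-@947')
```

None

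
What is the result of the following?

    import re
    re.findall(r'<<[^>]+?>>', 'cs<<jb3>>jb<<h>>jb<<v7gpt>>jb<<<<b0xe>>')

['<<jb3>>', '<<h>>', '<<v7gpt>>', '<<<<b0xe>>']

Since nothing is captured, `findall` lists the 4 matched substrings directly.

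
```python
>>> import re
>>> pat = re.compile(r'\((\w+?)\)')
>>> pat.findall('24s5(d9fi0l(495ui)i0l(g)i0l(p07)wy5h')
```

`findall` collects group 1 from each match (3 total).

['495ui', 'g', 'p07']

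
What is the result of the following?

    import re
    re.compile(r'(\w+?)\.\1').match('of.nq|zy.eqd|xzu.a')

A backreference is literal: `\1` must see the identical characters the first group matched.
With `match`, the pattern is implicitly anchored at the beginning.
Here position 0 doesn't satisfy it, so the call returns None.

None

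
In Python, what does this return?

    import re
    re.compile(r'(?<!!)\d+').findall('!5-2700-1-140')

The negative lookahead/lookbehind blocks any match where the forbidden context is present.
Matches: at [3:7] → '2700'; at [8:9] → '1'; at [10:13] → '140'.
Since nothing is captured, `findall` lists the 3 matched substrings directly.

['2700', '1', '140']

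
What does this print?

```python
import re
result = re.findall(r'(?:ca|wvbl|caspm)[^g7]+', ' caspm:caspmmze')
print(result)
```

['caspm:caspmmze']

Walking the string: at [1:15] → 'caspm:caspmmze'.
No capturing groups, so `findall` returns the 1 full match string.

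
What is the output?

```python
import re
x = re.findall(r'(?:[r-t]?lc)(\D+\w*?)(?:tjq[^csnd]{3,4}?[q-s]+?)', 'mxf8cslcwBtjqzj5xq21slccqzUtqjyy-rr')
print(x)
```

['wB']

This matches optionally a character in [r-t], then the literal 'lc' (non-capturing group); then one or more of a non-digit, then zero or more of a word character (lazy) (captured); then the literal 'tjq', then 3 to 4 of any character except [csnd] (lazy), then one or more of a character in [q-s] (lazy) (non-capturing group).
Walking the string: at [5:18] match 'slcwBtjqzj5xq', group 1 = 'wB'.
`findall` collects group 1 from the one match (1 total).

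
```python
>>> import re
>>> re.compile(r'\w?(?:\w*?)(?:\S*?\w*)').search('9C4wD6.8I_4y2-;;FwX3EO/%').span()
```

With the lazy modifier that quantifier settles for the fewest repetitions that let the rest of the pattern succeed (the atoms after it are unaffected and can still be greedy).
The match spans [0:6] → '9C4wD6'.

(0, 6)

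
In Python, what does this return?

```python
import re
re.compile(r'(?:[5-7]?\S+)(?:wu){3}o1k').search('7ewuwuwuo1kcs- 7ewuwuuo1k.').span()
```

(0, 11)

The match spans [0:11] → '7ewuwuwuo1k'.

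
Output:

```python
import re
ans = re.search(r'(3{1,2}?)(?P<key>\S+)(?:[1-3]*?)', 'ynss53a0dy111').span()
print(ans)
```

This matches 1 to 2 of a literal '3' (lazy) (captured); then one or more of a non-whitespace character (captured as 'key'); then zero or more of a character in [1-3] (lazy) (non-capturing group).
`re.search` tries every starting position until one works.
The match spans [5:13] → '3a0dy111'.
Captured: group 1 = '3', group 2 = 'a0dy111'.

(5, 13)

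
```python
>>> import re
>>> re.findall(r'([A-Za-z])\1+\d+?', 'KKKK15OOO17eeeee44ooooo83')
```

The backreference `\1` re-matches whatever the first group consumed, character for character.
Scanning left to right: at [0:5] match 'KKKK1', group 1 = 'K'; at [6:10] match 'OOO1', group 1 = 'O'; at [11:17] match 'eeeee4', group 1 = 'e'; at [18:24] match 'ooooo8', group 1 = 'o'.
One capturing group, so `findall` returns just the captured substring from each match — 4 in all.

['K', 'O', 'e', 'o']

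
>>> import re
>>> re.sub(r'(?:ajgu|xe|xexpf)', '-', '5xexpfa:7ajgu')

'5-xpfa:7-'

Alternation tries branches left to right and keeps the first one that lets the overall match succeed at that position.
Matches: at [1:3] → 'xe'; at [9:13] → 'ajgu'.
Every occurrence is swapped for '-'.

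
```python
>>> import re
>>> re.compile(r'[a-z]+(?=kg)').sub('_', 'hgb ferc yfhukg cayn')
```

'hgb ferc _kg cayn'

The lookaround is zero-width — it requires the adjacent text to match without consuming it, so the asserted text isn't part of the match.
Matches: at [9:13] → 'yfhu'.
Each match is replaced by '_'.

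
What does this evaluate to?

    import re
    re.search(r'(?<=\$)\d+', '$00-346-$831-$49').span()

Because the assertion is zero-width, the text it checks is not consumed and won't appear in the result.
The match spans [1:3] → '00'.

(1, 3)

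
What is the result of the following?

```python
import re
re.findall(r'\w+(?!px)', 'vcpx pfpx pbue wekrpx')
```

A negative assertion filters positions out without eating any characters.
Walking the string: at [0:4] → 'vcpx'; at [5:9] → 'pfpx'; at [10:14] → 'pbue'; at [15:21] → 'wekrpx'.
With no groups in the pattern, `findall` gives back each whole match — 4 here.

['vcpx', 'pfpx', 'pbue', 'wekrpx']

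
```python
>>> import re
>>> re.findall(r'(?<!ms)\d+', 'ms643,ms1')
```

['43']

`(?!…)`/`(?<!…)` only lets a position through if the neighbouring text does NOT match; no characters are consumed.
Scanning left to right: at [3:5] → '43'.
With no groups in the pattern, `findall` gives back each whole match — 1 here.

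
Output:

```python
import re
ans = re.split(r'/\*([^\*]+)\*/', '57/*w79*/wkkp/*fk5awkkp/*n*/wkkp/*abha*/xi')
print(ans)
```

Matches to split on: at [2:9] → '/*w79*/'; at [23:28] → '/*n*/'; at [32:40] → '/*abha*/'.
`re.split` interleaves the captured-group text with the surrounding fragments.

['57', 'w79', 'wkkp/*fk5awkkp', 'n', 'wkkp', 'abha', 'xi']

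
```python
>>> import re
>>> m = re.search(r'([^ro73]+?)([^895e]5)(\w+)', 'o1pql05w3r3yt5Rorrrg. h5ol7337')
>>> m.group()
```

The pattern matches one or more of any character except [ro73] (lazy) (captured); then any character except [895e], then the literal '5' (captured); then one or more of a word character (captured).
`search` walks the string left to right and returns the first match it finds.
The match spans [1:20] → '1pql05w3r3yt5Rorrrg'.
Captured: group 1 = '1pql', group 2 = '05', group 3 = 'w3r3yt5Rorrrg'.

'1pql05w3r3yt5Rorrrg'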